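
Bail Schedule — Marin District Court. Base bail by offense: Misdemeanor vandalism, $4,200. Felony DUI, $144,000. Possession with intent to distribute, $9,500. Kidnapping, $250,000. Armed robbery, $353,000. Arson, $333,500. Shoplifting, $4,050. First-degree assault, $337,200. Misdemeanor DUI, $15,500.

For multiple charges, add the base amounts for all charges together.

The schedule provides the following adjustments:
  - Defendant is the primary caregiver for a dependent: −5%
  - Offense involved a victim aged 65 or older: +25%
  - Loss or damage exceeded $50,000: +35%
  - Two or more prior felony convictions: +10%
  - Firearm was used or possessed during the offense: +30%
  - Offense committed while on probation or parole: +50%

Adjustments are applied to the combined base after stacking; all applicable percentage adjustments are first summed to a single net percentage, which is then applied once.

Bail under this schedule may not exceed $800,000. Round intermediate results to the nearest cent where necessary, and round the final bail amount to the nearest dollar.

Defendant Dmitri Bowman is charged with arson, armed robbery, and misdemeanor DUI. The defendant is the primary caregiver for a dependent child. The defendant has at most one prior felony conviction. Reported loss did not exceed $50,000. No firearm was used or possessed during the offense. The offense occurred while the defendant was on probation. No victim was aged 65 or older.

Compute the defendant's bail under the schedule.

Base amounts from the schedule: arson $333,500; armed robbery $353,000; misdemeanor DUI $15,500.
Stacking rule: sum of all bases. $333,500 + $353,000 + $15,500 = $702,000.
Net percentage adjustment: −5% +50% = +45%. $702,000 × 1.45 = $1,017,900.
Result $1,017,900 exceeds the maximum of $800,000; bail is capped at $800,000.

$800,000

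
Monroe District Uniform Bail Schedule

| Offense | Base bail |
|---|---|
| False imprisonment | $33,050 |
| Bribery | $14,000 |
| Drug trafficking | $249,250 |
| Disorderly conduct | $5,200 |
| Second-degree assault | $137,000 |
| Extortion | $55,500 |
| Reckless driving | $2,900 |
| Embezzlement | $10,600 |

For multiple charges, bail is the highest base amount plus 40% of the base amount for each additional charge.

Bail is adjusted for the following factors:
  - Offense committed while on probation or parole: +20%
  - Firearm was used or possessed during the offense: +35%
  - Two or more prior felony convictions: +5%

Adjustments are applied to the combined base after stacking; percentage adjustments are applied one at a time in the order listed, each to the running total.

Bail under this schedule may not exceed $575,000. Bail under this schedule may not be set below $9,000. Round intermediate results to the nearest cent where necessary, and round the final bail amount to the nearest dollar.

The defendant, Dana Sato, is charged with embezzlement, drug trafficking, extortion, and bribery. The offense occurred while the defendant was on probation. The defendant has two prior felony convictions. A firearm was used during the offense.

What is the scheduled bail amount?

Base amounts from the schedule: embezzlement $10,600; drug trafficking $249,250; extortion $55,500; bribery $14,000.
Stacking rule: highest base plus 40% of each additional charge. Highest is drug trafficking at $249,250. Additional: $10,600 × 40% = $4,240; $55,500 × 40% = $22,200; $14,000 × 40% = $5,600. Combined base = $249,250 + $32,040 = $281,290.
Offense committed while on probation or parole (+20%): $281,290 × 1.2 = $337,548.
Firearm was used or possessed during the offense (+35%): $337,548 × 1.35 = $455,689.80.
Two or more prior felony convictions (+5%): $455,689.80 × 1.05 = $478,474.29.
$478,474.29 is within the $575,000 maximum.
$478,474.29 is at or above the $9,000 minimum.
Rounded to the nearest dollar: $478,474.

$478,474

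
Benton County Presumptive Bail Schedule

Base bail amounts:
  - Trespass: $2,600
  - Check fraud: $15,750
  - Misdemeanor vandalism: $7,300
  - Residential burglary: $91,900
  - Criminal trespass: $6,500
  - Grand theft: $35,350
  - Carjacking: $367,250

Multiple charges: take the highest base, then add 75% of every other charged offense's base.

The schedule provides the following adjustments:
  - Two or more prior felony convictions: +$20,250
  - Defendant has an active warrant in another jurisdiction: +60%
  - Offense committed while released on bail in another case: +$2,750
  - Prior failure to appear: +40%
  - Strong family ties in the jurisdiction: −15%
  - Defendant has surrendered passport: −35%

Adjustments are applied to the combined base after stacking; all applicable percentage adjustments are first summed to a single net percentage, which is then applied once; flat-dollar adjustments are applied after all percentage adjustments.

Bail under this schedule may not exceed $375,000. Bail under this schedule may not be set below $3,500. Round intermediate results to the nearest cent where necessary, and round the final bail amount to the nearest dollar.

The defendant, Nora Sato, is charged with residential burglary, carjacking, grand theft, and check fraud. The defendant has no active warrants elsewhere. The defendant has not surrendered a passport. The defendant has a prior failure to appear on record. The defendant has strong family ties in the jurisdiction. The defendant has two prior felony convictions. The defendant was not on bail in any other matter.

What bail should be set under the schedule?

Base amounts from the schedule: residential burglary $91,900; carjacking $367,250; grand theft $35,350; check fraud $15,750.
Stacking rule: highest base plus 75% of each additional charge. Highest is carjacking at $367,250. Additional: $91,900 × 75% = $68,925; $35,350 × 75% = $26,512.50; $15,750 × 75% = $11,812.50. Combined base = $367,250 + $107,250 = $474,500.
Net percentage adjustment: +40% −15% = +25%. $474,500 × 1.25 = $593,125.
Two or more prior felony convictions (+$20,250 flat): $593,125 + $20,250 = $613,375.
Result $613,375 exceeds the maximum of $375,000; bail is capped at $375,000.
$375,000 is at or above the $3,500 minimum.

$375,000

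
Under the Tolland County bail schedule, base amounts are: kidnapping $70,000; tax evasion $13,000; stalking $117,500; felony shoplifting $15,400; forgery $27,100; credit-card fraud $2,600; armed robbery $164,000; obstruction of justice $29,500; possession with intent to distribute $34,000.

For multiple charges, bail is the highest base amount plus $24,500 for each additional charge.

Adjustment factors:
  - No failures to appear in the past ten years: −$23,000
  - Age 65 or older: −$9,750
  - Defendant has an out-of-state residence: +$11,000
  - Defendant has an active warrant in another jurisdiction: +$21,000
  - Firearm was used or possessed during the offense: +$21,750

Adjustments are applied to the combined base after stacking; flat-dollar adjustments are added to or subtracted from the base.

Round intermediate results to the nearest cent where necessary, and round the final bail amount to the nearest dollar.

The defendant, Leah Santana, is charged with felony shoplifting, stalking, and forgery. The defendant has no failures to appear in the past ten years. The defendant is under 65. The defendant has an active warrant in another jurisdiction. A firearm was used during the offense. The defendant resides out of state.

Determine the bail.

$197,250

Base amounts from the schedule: felony shoplifting $15,400; stalking $117,500; forgery $27,100.
Stacking rule: highest base plus $24,500 per additional charge. Highest is stalking at $117,500; 2 additional charges → +$49,000. Combined base = $166,500.
No failures to appear in the past ten years (−$23,000 flat): $166,500 − $23,000 = $143,500.
Defendant has an out-of-state residence (+$11,000 flat): $143,500 + $11,000 = $154,500.
Defendant has an active warrant in another jurisdiction (+$21,000 flat): $154,500 + $21,000 = $175,500.
Firearm was used or possessed during the offense (+$21,750 flat): $175,500 + $21,750 = $197,250.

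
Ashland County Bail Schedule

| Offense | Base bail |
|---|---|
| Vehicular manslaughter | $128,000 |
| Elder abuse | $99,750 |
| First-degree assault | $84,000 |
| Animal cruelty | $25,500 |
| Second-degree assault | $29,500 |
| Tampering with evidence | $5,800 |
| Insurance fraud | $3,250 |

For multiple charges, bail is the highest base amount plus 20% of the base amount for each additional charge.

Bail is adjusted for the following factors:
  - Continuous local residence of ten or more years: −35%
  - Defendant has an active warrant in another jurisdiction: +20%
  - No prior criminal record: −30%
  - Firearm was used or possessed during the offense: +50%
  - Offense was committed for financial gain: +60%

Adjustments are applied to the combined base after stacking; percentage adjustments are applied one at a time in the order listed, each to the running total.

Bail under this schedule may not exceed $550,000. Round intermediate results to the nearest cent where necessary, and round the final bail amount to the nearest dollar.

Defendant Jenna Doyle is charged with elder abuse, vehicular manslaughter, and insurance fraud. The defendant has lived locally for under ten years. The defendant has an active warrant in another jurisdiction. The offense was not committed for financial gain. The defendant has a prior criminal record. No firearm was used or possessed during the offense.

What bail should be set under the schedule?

Base amounts from the schedule: elder abuse $99,750; vehicular manslaughter $128,000; insurance fraud $3,250.
Stacking rule: highest base plus 20% of each additional charge. Highest is vehicular manslaughter at $128,000. Additional: $99,750 × 20% = $19,950; $3,250 × 20% = $650. Combined base = $128,000 + $20,600 = $148,600.
Defendant has an active warrant in another jurisdiction (+20%): $148,600 × 1.2 = $178,320.
$178,320 is within the $550,000 maximum.

$178,320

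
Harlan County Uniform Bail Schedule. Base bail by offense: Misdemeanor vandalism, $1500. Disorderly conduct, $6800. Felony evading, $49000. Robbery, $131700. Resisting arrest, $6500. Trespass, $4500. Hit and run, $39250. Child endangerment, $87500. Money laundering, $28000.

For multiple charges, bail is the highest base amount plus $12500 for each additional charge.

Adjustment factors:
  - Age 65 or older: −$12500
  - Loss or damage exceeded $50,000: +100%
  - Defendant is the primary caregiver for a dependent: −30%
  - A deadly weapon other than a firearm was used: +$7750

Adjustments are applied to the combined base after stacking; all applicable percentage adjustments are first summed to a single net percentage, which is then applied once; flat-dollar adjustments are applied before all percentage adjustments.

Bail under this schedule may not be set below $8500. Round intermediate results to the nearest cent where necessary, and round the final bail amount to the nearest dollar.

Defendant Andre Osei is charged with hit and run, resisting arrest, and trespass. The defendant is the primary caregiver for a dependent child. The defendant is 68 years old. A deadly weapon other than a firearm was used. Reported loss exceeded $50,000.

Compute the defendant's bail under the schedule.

Base amounts from the schedule: hit and run $39250; resisting arrest $6500; trespass $4500.
Stacking rule: highest base plus $12500 per additional charge. Highest is hit and run at $39250; 2 additional charges → +$25000. Combined base = $64250.
Age 65 or older (−$12500 flat): $64250 − $12500 = $51750.
A deadly weapon other than a firearm was used (+$7750 flat): $51750 + $7750 = $59500.
Net percentage adjustment: +100% −30% = +70%. $59500 × 1.7 = $101150.
$101150 is at or above the $8500 minimum.

$101150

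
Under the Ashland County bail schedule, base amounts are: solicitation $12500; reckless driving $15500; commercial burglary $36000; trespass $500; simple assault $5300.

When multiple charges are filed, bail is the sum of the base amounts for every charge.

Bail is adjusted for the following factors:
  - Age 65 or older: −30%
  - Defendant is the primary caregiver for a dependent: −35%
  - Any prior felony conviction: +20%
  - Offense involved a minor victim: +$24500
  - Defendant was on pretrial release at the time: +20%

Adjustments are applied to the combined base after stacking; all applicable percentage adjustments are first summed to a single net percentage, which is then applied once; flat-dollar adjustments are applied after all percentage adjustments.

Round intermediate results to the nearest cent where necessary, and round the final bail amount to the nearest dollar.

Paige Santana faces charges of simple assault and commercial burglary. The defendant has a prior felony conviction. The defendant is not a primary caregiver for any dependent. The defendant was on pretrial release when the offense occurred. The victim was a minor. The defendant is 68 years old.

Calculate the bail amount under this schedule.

$69930

Base amounts from the schedule: simple assault $5300; commercial burglary $36000.
Stacking rule: sum of all bases. $5300 + $36000 = $41300.
Net percentage adjustment: −30% +20% +20% = +10%. $41300 × 1.1 = $45430.
Offense involved a minor victim (+$24500 flat): $45430 + $24500 = $69930.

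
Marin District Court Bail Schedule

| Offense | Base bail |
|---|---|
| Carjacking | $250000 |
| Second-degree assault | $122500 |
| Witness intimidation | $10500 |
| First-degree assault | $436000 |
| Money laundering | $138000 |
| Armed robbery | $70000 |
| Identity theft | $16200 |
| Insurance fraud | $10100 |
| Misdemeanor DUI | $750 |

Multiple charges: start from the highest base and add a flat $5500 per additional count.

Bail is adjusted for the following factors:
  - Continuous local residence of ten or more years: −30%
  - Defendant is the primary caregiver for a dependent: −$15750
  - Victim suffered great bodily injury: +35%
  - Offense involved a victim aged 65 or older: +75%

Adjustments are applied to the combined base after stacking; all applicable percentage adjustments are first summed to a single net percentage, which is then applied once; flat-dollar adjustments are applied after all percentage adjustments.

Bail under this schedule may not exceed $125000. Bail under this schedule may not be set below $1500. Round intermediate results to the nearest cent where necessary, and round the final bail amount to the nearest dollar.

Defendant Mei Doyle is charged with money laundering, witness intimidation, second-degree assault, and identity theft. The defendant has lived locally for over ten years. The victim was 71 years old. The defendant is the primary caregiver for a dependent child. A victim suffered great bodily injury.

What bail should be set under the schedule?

Base amounts from the schedule: money laundering $138000; witness intimidation $10500; second-degree assault $122500; identity theft $16200.
Stacking rule: highest base plus $5500 per additional charge. Highest is money laundering at $138000; 3 additional charges → +$16500. Combined base = $154500.
Net percentage adjustment: −30% +35% +75% = +80%. $154500 × 1.8 = $278100.
Defendant is the primary caregiver for a dependent (−$15750 flat): $278100 − $15750 = $262350.
Result $262350 exceeds the maximum of $125000; bail is capped at $125000.
$125000 is at or above the $1500 minimum.

$125000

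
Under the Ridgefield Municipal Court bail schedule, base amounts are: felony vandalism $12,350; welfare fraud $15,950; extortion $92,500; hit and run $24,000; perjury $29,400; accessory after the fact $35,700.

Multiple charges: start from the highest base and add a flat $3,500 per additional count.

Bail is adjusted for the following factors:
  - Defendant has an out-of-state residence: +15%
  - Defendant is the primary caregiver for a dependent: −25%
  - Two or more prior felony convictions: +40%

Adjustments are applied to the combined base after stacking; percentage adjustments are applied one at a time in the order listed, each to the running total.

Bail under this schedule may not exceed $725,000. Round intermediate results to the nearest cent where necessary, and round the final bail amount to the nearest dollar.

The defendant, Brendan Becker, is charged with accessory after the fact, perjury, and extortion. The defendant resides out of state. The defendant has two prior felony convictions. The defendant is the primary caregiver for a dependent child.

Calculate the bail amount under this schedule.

Base amounts from the schedule: accessory after the fact $35,700; perjury $29,400; extortion $92,500.
Stacking rule: highest base plus $3,500 per additional charge. Highest is extortion at $92,500; 2 additional charges → +$7,000. Combined base = $99,500.
Defendant has an out-of-state residence (+15%): $99,500 × 1.15 = $114,425.
Defendant is the primary caregiver for a dependent (−25%): $114,425 × 0.75 = $85,818.75.
Two or more prior felony convictions (+40%): $85,818.75 × 1.4 = $120,146.25.
$120,146.25 is within the $725,000 maximum.
Rounded to the nearest dollar: $120,146.

$120,146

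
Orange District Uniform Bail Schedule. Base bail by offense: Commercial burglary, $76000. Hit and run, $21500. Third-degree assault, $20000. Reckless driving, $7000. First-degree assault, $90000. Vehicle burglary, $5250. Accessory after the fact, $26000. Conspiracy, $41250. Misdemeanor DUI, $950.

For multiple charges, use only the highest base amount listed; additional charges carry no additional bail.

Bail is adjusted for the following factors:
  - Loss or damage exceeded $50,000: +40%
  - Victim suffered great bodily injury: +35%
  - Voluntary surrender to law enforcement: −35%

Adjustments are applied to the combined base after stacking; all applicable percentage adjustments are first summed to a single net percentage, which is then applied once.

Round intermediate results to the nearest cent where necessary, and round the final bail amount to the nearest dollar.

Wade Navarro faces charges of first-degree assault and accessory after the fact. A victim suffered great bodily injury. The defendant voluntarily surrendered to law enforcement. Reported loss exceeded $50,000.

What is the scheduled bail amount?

$126000

Base amounts from the schedule: first-degree assault $90000; accessory after the fact $26000.
Stacking rule: use the highest base only. Highest is first-degree assault at $90000. Combined base = $90000.
Net percentage adjustment: +40% +35% −35% = +40%. $90000 × 1.4 = $126000.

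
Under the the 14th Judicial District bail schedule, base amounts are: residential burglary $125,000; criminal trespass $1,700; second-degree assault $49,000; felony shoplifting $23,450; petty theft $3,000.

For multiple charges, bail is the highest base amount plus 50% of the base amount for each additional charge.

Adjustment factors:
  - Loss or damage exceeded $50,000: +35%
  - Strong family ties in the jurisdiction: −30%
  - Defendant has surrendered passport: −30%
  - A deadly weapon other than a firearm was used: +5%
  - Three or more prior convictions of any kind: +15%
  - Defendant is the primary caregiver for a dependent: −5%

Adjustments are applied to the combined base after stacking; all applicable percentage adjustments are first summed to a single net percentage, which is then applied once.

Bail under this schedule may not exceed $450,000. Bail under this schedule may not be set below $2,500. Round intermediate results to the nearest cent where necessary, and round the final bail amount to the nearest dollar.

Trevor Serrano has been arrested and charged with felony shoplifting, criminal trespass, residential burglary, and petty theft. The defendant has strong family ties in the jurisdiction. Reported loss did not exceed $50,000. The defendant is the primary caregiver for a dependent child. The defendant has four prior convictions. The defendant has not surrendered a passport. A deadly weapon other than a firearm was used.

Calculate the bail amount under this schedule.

Base amounts from the schedule: felony shoplifting $23,450; criminal trespass $1,700; residential burglary $125,000; petty theft $3,000.
Stacking rule: highest base plus 50% of each additional charge. Highest is residential burglary at $125,000. Additional: $23,450 × 50% = $11,725; $1,700 × 50% = $850; $3,000 × 50% = $1,500. Combined base = $125,000 + $14,075 = $139,075.
Net percentage adjustment: −30% +5% +15% −5% = −15%. $139,075 × 0.85 = $118,213.75.
$118,213.75 is within the $450,000 maximum.
$118,213.75 is at or above the $2,500 minimum.
Rounded to the nearest dollar: $118,214.

$118,214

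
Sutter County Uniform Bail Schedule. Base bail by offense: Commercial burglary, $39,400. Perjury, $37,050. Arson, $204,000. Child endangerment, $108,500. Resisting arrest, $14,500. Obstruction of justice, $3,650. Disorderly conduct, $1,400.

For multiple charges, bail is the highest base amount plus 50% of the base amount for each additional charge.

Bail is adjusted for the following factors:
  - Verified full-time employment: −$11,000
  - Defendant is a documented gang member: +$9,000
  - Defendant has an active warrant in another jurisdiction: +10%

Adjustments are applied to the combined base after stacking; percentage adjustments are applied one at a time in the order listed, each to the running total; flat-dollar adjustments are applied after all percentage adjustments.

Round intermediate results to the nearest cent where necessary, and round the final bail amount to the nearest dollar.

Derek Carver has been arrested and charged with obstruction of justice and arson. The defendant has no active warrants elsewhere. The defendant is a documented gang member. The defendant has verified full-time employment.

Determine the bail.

$203,825

Base amounts from the schedule: obstruction of justice $3,650; arson $204,000.
Stacking rule: highest base plus 50% of each additional charge. Highest is arson at $204,000. Additional: $3,650 × 50% = $1,825. Combined base = $204,000 + $1,825 = $205,825.
Verified full-time employment (−$11,000 flat): $205,825 − $11,000 = $194,825.
Defendant is a documented gang member (+$9,000 flat): $194,825 + $9,000 = $203,825.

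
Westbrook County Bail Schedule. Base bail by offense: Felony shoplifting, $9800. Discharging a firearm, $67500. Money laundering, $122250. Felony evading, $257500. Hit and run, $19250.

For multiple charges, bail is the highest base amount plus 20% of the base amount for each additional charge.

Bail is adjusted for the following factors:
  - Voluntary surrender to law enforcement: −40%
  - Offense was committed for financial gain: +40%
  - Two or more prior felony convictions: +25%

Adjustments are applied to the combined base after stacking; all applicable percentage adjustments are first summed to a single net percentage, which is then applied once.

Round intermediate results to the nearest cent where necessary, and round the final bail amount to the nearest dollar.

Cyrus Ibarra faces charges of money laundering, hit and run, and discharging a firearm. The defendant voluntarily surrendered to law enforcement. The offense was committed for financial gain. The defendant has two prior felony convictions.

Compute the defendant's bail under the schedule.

Base amounts from the schedule: money laundering $122250; hit and run $19250; discharging a firearm $67500.
Stacking rule: highest base plus 20% of each additional charge. Highest is money laundering at $122250. Additional: $19250 × 20% = $3850; $67500 × 20% = $13500. Combined base = $122250 + $17350 = $139600.
Net percentage adjustment: −40% +40% +25% = +25%. $139600 × 1.25 = $174500.

$174500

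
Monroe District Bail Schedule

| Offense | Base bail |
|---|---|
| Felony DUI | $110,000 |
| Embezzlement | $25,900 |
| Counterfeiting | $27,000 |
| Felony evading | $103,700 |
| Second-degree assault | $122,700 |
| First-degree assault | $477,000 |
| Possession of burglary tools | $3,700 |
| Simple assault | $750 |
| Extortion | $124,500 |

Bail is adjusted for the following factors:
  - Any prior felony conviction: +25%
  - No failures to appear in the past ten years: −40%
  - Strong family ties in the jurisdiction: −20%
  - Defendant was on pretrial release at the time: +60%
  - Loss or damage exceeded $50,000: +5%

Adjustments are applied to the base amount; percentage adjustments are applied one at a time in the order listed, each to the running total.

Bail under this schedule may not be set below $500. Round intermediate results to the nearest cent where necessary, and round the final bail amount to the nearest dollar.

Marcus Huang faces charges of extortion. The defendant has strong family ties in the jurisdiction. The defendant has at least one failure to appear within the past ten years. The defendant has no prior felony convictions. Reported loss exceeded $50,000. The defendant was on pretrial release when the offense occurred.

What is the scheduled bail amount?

Base amounts from the schedule: extortion $124,500.
Single charge. Combined base = $124,500.
Strong family ties in the jurisdiction (−20%): $124,500 × 0.8 = $99,600.
Defendant was on pretrial release at the time (+60%): $99,600 × 1.6 = $159,360.
Loss or damage exceeded $50,000 (+5%): $159,360 × 1.05 = $167,328.
$167,328 is at or above the $500 minimum.

$167,328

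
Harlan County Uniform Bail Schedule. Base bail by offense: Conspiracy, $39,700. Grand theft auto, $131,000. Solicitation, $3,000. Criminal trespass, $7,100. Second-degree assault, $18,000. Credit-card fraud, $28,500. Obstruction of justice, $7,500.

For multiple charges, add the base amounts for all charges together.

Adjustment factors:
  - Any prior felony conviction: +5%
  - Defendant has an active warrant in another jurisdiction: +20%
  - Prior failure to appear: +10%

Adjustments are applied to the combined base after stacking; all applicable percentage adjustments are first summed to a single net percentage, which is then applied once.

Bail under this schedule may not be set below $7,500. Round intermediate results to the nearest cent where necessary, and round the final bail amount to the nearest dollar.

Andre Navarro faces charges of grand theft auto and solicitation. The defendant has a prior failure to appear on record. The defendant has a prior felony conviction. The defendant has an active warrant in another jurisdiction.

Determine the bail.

Base amounts from the schedule: grand theft auto $131,000; solicitation $3,000.
Stacking rule: sum of all bases. $131,000 + $3,000 = $134,000.
Net percentage adjustment: +5% +20% +10% = +35%. $134,000 × 1.35 = $180,900.
$180,900 is at or above the $7,500 minimum.

$180,900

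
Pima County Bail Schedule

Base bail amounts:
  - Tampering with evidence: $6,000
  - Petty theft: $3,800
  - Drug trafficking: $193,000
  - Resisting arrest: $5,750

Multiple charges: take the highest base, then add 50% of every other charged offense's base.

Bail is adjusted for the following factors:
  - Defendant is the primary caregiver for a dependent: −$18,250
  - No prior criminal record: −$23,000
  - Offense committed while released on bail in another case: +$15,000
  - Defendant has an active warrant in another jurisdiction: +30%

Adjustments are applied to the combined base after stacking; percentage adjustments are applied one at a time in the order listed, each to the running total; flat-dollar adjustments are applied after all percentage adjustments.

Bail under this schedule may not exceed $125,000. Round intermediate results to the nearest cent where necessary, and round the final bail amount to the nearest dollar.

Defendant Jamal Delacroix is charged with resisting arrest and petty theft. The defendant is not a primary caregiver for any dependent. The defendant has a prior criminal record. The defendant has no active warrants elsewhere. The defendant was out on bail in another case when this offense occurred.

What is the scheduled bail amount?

Base amounts from the schedule: resisting arrest $5,750; petty theft $3,800.
Stacking rule: highest base plus 50% of each additional charge. Highest is resisting arrest at $5,750. Additional: $3,800 × 50% = $1,900. Combined base = $5,750 + $1,900 = $7,650.
Offense committed while released on bail in another case (+$15,000 flat): $7,650 + $15,000 = $22,650.
$22,650 is within the $125,000 maximum.

$22,650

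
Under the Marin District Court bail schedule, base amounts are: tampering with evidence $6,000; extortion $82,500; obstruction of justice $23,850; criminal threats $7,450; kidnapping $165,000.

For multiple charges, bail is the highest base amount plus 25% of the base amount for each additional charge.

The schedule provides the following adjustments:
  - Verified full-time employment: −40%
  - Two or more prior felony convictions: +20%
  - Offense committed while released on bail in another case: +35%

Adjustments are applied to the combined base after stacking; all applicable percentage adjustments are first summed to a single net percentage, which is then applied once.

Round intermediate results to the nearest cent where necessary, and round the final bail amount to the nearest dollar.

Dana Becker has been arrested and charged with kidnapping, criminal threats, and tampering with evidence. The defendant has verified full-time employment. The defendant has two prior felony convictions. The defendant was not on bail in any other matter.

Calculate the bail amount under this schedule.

Base amounts from the schedule: kidnapping $165,000; criminal threats $7,450; tampering with evidence $6,000.
Stacking rule: highest base plus 25% of each additional charge. Highest is kidnapping at $165,000. Additional: $7,450 × 25% = $1,862.50; $6,000 × 25% = $1,500. Combined base = $165,000 + $3,362.50 = $168,362.50.
Net percentage adjustment: −40% +20% = −20%. $168,362.50 × 0.8 = $134,690.

$134,690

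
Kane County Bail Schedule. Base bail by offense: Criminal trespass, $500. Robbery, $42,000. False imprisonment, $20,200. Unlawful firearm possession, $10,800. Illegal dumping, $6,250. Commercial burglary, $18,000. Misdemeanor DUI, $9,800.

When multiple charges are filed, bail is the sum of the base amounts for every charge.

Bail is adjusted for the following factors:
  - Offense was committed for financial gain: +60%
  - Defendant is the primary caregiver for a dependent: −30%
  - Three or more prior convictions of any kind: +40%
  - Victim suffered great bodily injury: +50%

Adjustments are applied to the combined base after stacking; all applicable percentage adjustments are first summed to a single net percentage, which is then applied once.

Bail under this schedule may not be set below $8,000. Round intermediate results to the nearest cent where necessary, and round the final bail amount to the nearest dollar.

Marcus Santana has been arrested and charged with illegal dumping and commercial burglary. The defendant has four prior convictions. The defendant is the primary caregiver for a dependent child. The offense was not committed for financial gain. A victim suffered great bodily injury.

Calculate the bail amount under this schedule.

$38,800

Base amounts from the schedule: illegal dumping $6,250; commercial burglary $18,000.
Stacking rule: sum of all bases. $6,250 + $18,000 = $24,250.
Net percentage adjustment: −30% +40% +50% = +60%. $24,250 × 1.6 = $38,800.
$38,800 is at or above the $8,000 minimum.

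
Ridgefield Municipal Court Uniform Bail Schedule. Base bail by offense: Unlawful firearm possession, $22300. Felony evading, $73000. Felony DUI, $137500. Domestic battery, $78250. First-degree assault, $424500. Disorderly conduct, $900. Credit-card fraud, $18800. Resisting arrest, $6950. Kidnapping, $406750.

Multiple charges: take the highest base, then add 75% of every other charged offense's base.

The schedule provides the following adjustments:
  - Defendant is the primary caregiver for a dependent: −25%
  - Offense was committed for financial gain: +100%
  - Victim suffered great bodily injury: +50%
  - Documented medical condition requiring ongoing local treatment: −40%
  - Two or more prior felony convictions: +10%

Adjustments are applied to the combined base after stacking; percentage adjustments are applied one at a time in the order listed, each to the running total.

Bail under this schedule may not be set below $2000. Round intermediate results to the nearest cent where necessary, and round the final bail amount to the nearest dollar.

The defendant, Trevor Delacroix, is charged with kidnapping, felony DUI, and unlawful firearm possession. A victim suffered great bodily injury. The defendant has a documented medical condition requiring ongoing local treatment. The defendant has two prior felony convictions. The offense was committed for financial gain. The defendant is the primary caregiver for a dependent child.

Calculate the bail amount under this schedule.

$782001

Base amounts from the schedule: kidnapping $406750; felony DUI $137500; unlawful firearm possession $22300.
Stacking rule: highest base plus 75% of each additional charge. Highest is kidnapping at $406750. Additional: $137500 × 75% = $103125; $22300 × 75% = $16725. Combined base = $406750 + $119850 = $526600.
Defendant is the primary caregiver for a dependent (−25%): $526600 × 0.75 = $394950.
Offense was committed for financial gain (+100%): $394950 × 2 = $789900.
Victim suffered great bodily injury (+50%): $789900 × 1.5 = $1184850.
Documented medical condition requiring ongoing local treatment (−40%): $1184850 × 0.6 = $710910.
Two or more prior felony convictions (+10%): $710910 × 1.1 = $782001.
$782001 is at or above the $2000 minimum.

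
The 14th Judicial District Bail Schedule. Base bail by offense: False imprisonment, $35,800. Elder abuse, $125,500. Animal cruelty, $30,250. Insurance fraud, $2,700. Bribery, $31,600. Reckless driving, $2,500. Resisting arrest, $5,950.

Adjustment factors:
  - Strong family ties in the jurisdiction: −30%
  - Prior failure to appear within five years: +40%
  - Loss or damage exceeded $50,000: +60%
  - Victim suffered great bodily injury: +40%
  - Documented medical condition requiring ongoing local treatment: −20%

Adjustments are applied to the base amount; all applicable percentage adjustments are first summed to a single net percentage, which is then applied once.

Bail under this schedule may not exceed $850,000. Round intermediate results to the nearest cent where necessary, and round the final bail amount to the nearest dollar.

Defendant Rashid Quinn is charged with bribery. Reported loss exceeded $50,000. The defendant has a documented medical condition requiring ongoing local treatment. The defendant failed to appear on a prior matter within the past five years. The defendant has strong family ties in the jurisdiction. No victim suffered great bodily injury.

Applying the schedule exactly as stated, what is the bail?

$47,400

Base amounts from the schedule: bribery $31,600.
Single charge. Combined base = $31,600.
Net percentage adjustment: −30% +40% +60% −20% = +50%. $31,600 × 1.5 = $47,400.
$47,400 is within the $850,000 maximum.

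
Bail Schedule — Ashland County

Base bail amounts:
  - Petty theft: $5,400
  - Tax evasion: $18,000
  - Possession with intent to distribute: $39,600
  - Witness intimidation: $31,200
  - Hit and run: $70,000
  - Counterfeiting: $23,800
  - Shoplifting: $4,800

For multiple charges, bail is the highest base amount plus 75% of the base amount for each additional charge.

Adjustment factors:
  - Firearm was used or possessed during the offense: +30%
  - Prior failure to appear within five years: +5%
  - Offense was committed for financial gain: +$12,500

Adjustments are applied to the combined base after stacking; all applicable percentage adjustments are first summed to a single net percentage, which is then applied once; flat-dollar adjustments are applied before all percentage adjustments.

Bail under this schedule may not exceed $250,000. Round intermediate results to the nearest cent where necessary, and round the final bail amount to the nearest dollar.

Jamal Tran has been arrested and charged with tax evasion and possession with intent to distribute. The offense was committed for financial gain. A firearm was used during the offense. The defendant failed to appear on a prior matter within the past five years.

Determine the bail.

Base amounts from the schedule: tax evasion $18,000; possession with intent to distribute $39,600.
Stacking rule: highest base plus 75% of each additional charge. Highest is possession with intent to distribute at $39,600. Additional: $18,000 × 75% = $13,500. Combined base = $39,600 + $13,500 = $53,100.
Offense was committed for financial gain (+$12,500 flat): $53,100 + $12,500 = $65,600.
Net percentage adjustment: +30% +5% = +35%. $65,600 × 1.35 = $88,560.
$88,560 is within the $250,000 maximum.

$88,560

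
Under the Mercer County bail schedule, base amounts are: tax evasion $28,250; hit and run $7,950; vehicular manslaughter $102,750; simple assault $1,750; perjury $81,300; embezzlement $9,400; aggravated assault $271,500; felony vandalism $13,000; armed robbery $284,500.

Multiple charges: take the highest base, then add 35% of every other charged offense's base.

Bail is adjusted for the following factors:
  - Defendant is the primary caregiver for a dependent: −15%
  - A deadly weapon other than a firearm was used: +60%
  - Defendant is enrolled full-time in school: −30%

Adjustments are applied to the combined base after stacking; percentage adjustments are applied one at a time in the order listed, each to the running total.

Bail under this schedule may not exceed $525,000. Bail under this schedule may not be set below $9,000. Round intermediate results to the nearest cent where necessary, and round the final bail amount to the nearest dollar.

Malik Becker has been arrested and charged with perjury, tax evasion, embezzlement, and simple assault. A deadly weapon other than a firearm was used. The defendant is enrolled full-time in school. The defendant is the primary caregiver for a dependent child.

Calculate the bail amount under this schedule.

$90,526

Base amounts from the schedule: perjury $81,300; tax evasion $28,250; embezzlement $9,400; simple assault $1,750.
Stacking rule: highest base plus 35% of each additional charge. Highest is perjury at $81,300. Additional: $28,250 × 35% = $9,887.50; $9,400 × 35% = $3,290; $1,750 × 35% = $612.50. Combined base = $81,300 + $13,790 = $95,090.
Defendant is the primary caregiver for a dependent (−15%): $95,090 × 0.85 = $80,826.50.
A deadly weapon other than a firearm was used (+60%): $80,826.50 × 1.6 = $129,322.40.
Defendant is enrolled full-time in school (−30%): $129,322.40 × 0.7 = $90,525.68.
$90,525.68 is within the $525,000 maximum.
$90,525.68 is at or above the $9,000 minimum.
Rounded to the nearest dollar: $90,526.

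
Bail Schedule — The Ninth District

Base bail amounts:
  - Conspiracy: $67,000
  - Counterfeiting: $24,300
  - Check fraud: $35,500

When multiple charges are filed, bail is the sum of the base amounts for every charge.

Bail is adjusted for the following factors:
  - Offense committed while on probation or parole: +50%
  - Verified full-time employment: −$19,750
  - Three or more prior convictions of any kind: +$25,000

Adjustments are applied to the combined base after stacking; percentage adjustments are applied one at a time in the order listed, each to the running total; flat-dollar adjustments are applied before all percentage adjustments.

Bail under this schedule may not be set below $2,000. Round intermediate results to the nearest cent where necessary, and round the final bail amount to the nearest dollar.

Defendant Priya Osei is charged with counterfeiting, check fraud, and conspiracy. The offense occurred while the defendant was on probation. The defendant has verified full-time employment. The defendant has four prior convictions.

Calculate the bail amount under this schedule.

Base amounts from the schedule: counterfeiting $24,300; check fraud $35,500; conspiracy $67,000.
Stacking rule: sum of all bases. $24,300 + $35,500 + $67,000 = $126,800.
Verified full-time employment (−$19,750 flat): $126,800 − $19,750 = $107,050.
Three or more prior convictions of any kind (+$25,000 flat): $107,050 + $25,000 = $132,050.
Offense committed while on probation or parole (+50%): $132,050 × 1.5 = $198,075.
$198,075 is at or above the $2,000 minimum.

$198,075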